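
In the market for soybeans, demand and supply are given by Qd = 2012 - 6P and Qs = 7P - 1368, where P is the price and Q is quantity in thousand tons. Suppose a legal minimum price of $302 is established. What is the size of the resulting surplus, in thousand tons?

546

Setting quantity demanded equal to quantity supplied, 2012 - 6P = 7P - 1368, gives P* = 260 and Q* = 452.
Because the floor (302) lies above the market-clearing price, it is binding.
At P = 302: Qd = 2012 - 6·302 = 200 and Qs = 7·302 - 1368 = 746.
Surplus = Qs - Qd = 746 - 200 = 546.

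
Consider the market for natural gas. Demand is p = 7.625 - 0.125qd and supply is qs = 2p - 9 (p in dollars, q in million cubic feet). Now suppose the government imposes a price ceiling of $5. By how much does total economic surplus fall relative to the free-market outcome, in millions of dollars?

5

Rearranging demand gives qd = 61 - 8p. Without the control the market clears where 61 - 8p = 2p - 9, i.e. p* = 7 and q* = 5.
The ceiling of 5 is below the equilibrium price 7, so it binds.
At p = 5: qd = 61 - 8·5 = 21 and qs = 2·5 - 9 = 1.
Quantity traded falls to 1. At q = 1 the demand price is (61 - 1)/8 = 7.5 and the supply price is (9 + 1)/2 = 5.
Deadweight loss = ½ · (7.5 - 5) · (5 - 1) = ½ · 2.5 · 4 = 5.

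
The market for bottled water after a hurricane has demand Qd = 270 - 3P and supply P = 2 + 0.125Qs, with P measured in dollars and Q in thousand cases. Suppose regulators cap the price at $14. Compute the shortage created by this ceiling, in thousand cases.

132

Rearranging supply gives Qs = 8P - 16. Without the control the market clears where 270 - 3P = 8P - 16, i.e. P* = 26 and Q* = 192.
Since 14 < 26, the ceiling is binding.
At P = 14: Qd = 270 - 3·14 = 228 and Qs = 8·14 - 16 = 96.
Shortage = Qd - Qs = 228 - 96 = 132.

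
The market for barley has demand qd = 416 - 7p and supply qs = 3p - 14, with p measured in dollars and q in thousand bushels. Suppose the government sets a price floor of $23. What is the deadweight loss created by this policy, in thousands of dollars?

Equilibrium: 416 - 7p = 3p - 14, so 430 = 10p and p* = 43, q* = 115.
The floor of 23 is below the equilibrium price 43, so it is not binding; the market clears at p* = 43, q* = 115.
Since the control does not bind, no trades are prevented and deadweight loss is zero.

0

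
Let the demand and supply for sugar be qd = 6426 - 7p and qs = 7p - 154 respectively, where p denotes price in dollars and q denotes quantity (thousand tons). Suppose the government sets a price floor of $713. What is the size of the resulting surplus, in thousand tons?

3402

Setting quantity demanded equal to quantity supplied, 6426 - 7p = 7p - 154, gives p* = 470 and q* = 3136.
Since 713 > 470, the floor is binding.
At p = 713: qd = 6426 - 7·713 = 1435 and qs = 7·713 - 154 = 4837.
Surplus = qs - qd = 4837 - 1435 = 3402.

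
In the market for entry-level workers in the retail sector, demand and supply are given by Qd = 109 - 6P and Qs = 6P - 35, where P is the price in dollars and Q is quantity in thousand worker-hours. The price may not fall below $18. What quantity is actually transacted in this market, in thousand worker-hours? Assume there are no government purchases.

1

In a free market, 109 - 6P = 6P - 35 gives the equilibrium P* = 12, Q* = 37.
Since 18 > 12, the floor is binding.
At P = 18: Qd = 109 - 6·18 = 1 and Qs = 6·18 - 35 = 73.
The quantity actually transacted is the short side, demand: 1.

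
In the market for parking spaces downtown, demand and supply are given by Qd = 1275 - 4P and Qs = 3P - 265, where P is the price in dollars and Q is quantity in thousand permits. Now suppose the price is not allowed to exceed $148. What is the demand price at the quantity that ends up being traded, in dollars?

Setting quantity demanded equal to quantity supplied, 1275 - 4P = 3P - 265, gives P* = 220 and Q* = 395.
Because the ceiling (148) lies below the market-clearing price, it is binding.
At P = 148: Qd = 1275 - 4·148 = 683 and Qs = 3·148 - 265 = 179.
Only 179 units reach the market. On the demand curve, the marginal buyer's willingness to pay at Q = 179 is (1275 - 179)/4 = 274.

274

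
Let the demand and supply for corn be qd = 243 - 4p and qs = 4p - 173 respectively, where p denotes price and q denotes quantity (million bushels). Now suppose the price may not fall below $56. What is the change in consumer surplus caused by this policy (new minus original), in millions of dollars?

Without the control the market clears where 243 - 4p = 4p - 173, i.e. p* = 52 and q* = 35.
The floor of 56 is above the equilibrium price 52, so it binds.
At p = 56: qd = 243 - 4·56 = 19 and qs = 4·56 - 173 = 51.
Consumer surplus without the control is ½ · (60.75 - 52) · 35 = 153.125.
With the floor, consumers buy 19 units at 56, so CS = ½ · (60.75 - 56) · 19 = 45.125.
Change in consumer surplus = 45.125 - 153.125 = -108.

-108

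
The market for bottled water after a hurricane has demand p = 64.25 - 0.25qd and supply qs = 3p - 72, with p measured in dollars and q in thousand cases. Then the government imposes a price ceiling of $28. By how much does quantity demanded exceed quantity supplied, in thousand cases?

Rearranging demand gives qd = 257 - 4p. Setting quantity demanded equal to quantity supplied, 257 - 4p = 3p - 72, gives p* = 47 and q* = 69.
Because the ceiling (28) lies below the market-clearing price, it is binding.
At p = 28: qd = 257 - 4·28 = 145 and qs = 3·28 - 72 = 12.
Shortage = qd - qs = 145 - 12 = 133.

133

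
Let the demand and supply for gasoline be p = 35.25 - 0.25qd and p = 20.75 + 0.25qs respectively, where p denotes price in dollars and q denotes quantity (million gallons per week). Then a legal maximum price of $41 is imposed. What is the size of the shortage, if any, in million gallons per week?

Rearranging demand gives qd = 141 - 4p; rearranging supply gives qs = 4p - 83. Setting quantity demanded equal to quantity supplied, 141 - 4p = 4p - 83, gives p* = 28 and q* = 29.
The ceiling of 41 is above the equilibrium price 28, so it is not binding; the market clears at p* = 28, q* = 29.
Since the control does not bind, there is no shortage.

0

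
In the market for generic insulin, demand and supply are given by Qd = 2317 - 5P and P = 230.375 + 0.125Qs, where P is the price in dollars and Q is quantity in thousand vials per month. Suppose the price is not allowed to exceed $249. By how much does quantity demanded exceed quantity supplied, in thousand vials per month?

Rearranging supply gives Qs = 8P - 1843. Without the control the market clears where 2317 - 5P = 8P - 1843, i.e. P* = 320 and Q* = 717.
Because the ceiling (249) lies below the market-clearing price, it is binding.
At P = 249: Qd = 2317 - 5·249 = 1072 and Qs = 8·249 - 1843 = 149.
Shortage = Qd - Qs = 1072 - 149 = 923.

923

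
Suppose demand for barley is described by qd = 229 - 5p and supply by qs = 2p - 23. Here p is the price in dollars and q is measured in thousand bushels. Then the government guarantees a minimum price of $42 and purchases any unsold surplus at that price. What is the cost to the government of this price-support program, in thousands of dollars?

In a free market, 229 - 5p = 2p - 23 gives the equilibrium p* = 36, q* = 49.
The floor of 42 is above the equilibrium price 36, so it binds.
At p = 42: qd = 229 - 5·42 = 19 and qs = 2·42 - 23 = 61.
Surplus = qs - qd = 42.
Government expenditure = surplus × support price = 42 × 42 = 1764.

1764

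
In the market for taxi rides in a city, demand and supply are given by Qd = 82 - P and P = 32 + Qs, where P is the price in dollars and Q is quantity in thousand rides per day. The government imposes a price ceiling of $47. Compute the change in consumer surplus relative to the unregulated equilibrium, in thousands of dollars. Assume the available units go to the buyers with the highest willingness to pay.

Rearranging supply gives Qs = P - 32. Setting quantity demanded equal to quantity supplied, 82 - P = P - 32, gives P* = 57 and Q* = 25.
Since 47 < 57, the ceiling is binding.
At P = 47: Qd = 82 - 47 = 35 and Qs = 47 - 32 = 15.
Consumer surplus without the control is ½ · (82 - 57) · 25 = 312.5.
With the ceiling, 15 units are sold at 47 (assume they go to the highest-value buyers). The demand price at Q = 15 is 67, so CS = ½ · [(82 - 47) + (67 - 47)] · 15 = 412.5.
Change in consumer surplus = 412.5 - 312.5 = 100.

100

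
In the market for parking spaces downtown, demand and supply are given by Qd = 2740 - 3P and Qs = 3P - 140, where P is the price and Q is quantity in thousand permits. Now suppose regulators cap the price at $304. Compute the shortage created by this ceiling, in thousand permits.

1056

Setting quantity demanded equal to quantity supplied, 2740 - 3P = 3P - 140, gives P* = 480 and Q* = 1300.
Because the ceiling (304) lies below the market-clearing price, it is binding.
At P = 304: Qd = 2740 - 3·304 = 1828 and Qs = 3·304 - 140 = 772.
Shortage = Qd - Qs = 1828 - 772 = 1056.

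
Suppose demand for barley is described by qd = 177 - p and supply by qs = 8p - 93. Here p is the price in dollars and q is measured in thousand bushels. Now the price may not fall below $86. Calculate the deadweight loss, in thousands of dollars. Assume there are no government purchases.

Without the control the market clears where 177 - p = 8p - 93, i.e. p* = 30 and q* = 147.
Since 86 > 30, the floor is binding.
At p = 86: qd = 177 - 86 = 91 and qs = 8·86 - 93 = 595.
Quantity traded falls to 91. At q = 91 the demand price is 177 - 91 = 86 and the supply price is (93 + 91)/8 = 23.
Deadweight loss = ½ · (86 - 23) · (147 - 91) = ½ · 63 · 56 = 1764.

1764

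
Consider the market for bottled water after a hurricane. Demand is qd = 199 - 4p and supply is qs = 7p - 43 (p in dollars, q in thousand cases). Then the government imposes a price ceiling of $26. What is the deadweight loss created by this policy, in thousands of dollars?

Without the control the market clears where 199 - 4p = 7p - 43, i.e. p* = 22 and q* = 111.
Since 26 is above p* = 22, the ceiling does not bind and the free-market outcome prevails.
Since the control does not bind, no trades are prevented and deadweight loss is zero.

0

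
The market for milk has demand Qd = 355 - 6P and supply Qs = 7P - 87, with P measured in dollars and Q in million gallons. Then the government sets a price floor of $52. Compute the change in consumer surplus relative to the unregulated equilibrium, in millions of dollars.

-1746

Without the control the market clears where 355 - 6P = 7P - 87, i.e. P* = 34 and Q* = 151.
Since 52 > 34, the floor is binding.
At P = 52: Qd = 355 - 6·52 = 43 and Qs = 7·52 - 87 = 277.
Consumer surplus without the control is ½ · (355/6 - 34) · 151 = 22801/12.
With the floor, consumers buy 43 units at 52, so CS = ½ · (355/6 - 52) · 43 = 1849/12.
Change in consumer surplus = 1849/12 - 22801/12 = -1746.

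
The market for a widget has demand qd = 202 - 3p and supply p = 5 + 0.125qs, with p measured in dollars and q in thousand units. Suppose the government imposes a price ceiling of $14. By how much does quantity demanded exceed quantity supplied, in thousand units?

88

Rearranging supply gives qs = 8p - 40. Setting quantity demanded equal to quantity supplied, 202 - 3p = 8p - 40, gives p* = 22 and q* = 136.
Since 14 < 22, the ceiling is binding.
At p = 14: qd = 202 - 3·14 = 160 and qs = 8·14 - 40 = 72.
Shortage = qd - qs = 160 - 72 = 88.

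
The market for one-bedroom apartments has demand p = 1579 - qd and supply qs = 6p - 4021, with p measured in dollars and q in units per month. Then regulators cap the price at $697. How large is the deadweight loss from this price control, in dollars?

222789

Rearranging demand gives qd = 1579 - p. Without the control the market clears where 1579 - p = 6p - 4021, i.e. p* = 800 and q* = 779.
Because the ceiling (697) lies below the market-clearing price, it is binding.
At p = 697: qd = 1579 - 697 = 882 and qs = 6·697 - 4021 = 161.
Quantity traded falls to 161. At q = 161 the demand price is 1579 - 161 = 1418 and the supply price is (4021 + 161)/6 = 697.
Deadweight loss = ½ · (1418 - 697) · (779 - 161) = ½ · 721 · 618 = 222789.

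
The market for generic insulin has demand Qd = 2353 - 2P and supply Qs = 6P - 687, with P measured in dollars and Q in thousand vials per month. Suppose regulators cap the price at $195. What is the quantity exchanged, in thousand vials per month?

Setting quantity demanded equal to quantity supplied, 2353 - 2P = 6P - 687, gives P* = 380 and Q* = 1593.
The ceiling of 195 is below the equilibrium price 380, so it binds.
At P = 195: Qd = 2353 - 2·195 = 1963 and Qs = 6·195 - 687 = 483.
The quantity actually transacted is the short side, supply: 483.

483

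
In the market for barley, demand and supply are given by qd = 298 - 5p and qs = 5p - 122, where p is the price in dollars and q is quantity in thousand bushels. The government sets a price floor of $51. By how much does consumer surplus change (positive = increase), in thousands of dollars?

In a free market, 298 - 5p = 5p - 122 gives the equilibrium p* = 42, q* = 88.
Since 51 > 42, the floor is binding.
At p = 51: qd = 298 - 5·51 = 43 and qs = 5·51 - 122 = 133.
Consumer surplus without the control is ½ · (59.6 - 42) · 88 = 774.4.
With the floor, consumers buy 43 units at 51, so CS = ½ · (59.6 - 51) · 43 = 184.9.
Change in consumer surplus = 184.9 - 774.4 = -589.5.

-589.5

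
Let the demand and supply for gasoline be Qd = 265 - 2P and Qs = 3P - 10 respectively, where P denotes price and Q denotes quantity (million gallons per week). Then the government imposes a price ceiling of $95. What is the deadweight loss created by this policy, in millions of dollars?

0

In a free market, 265 - 2P = 3P - 10 gives the equilibrium P* = 55, Q* = 155.
Since 95 is above P* = 55, the ceiling does not bind and the free-market outcome prevails.
Since the control does not bind, no trades are prevented and deadweight loss is zero.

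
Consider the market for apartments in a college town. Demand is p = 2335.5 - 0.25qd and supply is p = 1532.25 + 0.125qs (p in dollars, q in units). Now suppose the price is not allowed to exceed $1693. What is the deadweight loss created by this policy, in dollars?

Rearranging demand gives qd = 9342 - 4p; rearranging supply gives qs = 8p - 12258. Setting quantity demanded equal to quantity supplied, 9342 - 4p = 8p - 12258, gives p* = 1800 and q* = 2142.
The ceiling of 1693 is below the equilibrium price 1800, so it binds.
At p = 1693: qd = 9342 - 4·1693 = 2570 and qs = 8·1693 - 12258 = 1286.
Quantity traded falls to 1286. At q = 1286 the demand price is (9342 - 1286)/4 = 2014 and the supply price is (12258 + 1286)/8 = 1693.
Deadweight loss = ½ · (2014 - 1693) · (2142 - 1286) = ½ · 321 · 856 = 137388.

137388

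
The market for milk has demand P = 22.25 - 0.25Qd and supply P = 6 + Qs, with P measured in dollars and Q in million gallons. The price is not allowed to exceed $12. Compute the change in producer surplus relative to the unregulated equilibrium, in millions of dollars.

-66.5

Rearranging demand gives Qd = 89 - 4P; rearranging supply gives Qs = P - 6. Without the control the market clears where 89 - 4P = P - 6, i.e. P* = 19 and Q* = 13.
Since 12 < 19, the ceiling is binding.
At P = 12: Qd = 89 - 4·12 = 41 and Qs = 12 - 6 = 6.
Producer surplus without the control is ½ · (19 - 6) · 13 = 84.5.
With the ceiling, producers sell 6 units at 12, so PS = ½ · (12 - 6) · 6 = 18.
Change in producer surplus = 18 - 84.5 = -66.5.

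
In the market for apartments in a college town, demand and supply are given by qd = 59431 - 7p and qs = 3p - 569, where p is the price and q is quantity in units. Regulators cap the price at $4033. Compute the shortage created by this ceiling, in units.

19670

Without the control the market clears where 59431 - 7p = 3p - 569, i.e. p* = 6000 and q* = 17431.
The ceiling of 4033 is below the equilibrium price 6000, so it binds.
At p = 4033: qd = 59431 - 7·4033 = 31200 and qs = 3·4033 - 569 = 11530.
Shortage = qd - qs = 31200 - 11530 = 19670.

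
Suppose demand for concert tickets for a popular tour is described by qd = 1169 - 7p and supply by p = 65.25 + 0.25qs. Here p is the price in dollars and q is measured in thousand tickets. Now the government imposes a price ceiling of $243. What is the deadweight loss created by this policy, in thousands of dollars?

Rearranging supply gives qs = 4p - 261. In a free market, 1169 - 7p = 4p - 261 gives the equilibrium p* = 130, q* = 259.
Since 243 is above p* = 130, the ceiling does not bind and the free-market outcome prevails.
Since the control does not bind, no trades are prevented and deadweight loss is zero.

0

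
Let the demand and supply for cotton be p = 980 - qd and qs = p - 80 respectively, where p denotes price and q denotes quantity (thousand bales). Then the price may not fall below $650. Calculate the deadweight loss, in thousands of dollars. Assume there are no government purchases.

14400

Rearranging demand gives qd = 980 - p. In a free market, 980 - p = p - 80 gives the equilibrium p* = 530, q* = 450.
Since 650 > 530, the floor is binding.
At p = 650: qd = 980 - 650 = 330 and qs = 650 - 80 = 570.
Quantity traded falls to 330. At q = 330 the demand price is 980 - 330 = 650 and the supply price is 80 + 330 = 410.
Deadweight loss = ½ · (650 - 410) · (450 - 330) = ½ · 240 · 120 = 14400.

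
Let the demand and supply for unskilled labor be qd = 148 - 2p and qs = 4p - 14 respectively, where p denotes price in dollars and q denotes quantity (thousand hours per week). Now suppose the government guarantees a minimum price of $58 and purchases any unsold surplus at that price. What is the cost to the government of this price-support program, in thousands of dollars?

Equilibrium: 148 - 2p = 4p - 14, so 162 = 6p and p* = 27, q* = 94.
Since 58 > 27, the floor is binding.
At p = 58: qd = 148 - 2·58 = 32 and qs = 4·58 - 14 = 218.
Surplus = qs - qd = 186.
Government expenditure = surplus × support price = 186 × 58 = 10788.

10788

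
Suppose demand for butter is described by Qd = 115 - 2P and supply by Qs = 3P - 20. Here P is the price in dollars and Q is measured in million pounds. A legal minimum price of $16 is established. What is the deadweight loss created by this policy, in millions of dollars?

0

Equilibrium: 115 - 2P = 3P - 20, so 135 = 5P and P* = 27, Q* = 61.
The floor of 16 is below the equilibrium price 27, so it is not binding; the market clears at P* = 27, Q* = 61.
Since the control does not bind, no trades are prevented and deadweight loss is zero.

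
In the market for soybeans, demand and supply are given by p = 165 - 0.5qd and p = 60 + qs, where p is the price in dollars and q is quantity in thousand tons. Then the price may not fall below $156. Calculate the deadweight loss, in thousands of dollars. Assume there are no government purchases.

Rearranging demand gives qd = 330 - 2p; rearranging supply gives qs = p - 60. In a free market, 330 - 2p = p - 60 gives the equilibrium p* = 130, q* = 70.
Since 156 > 130, the floor is binding.
At p = 156: qd = 330 - 2·156 = 18 and qs = 156 - 60 = 96.
Quantity traded falls to 18. At q = 18 the demand price is (330 - 18)/2 = 156 and the supply price is 60 + 18 = 78.
Deadweight loss = ½ · (156 - 78) · (70 - 18) = ½ · 78 · 52 = 2028.

2028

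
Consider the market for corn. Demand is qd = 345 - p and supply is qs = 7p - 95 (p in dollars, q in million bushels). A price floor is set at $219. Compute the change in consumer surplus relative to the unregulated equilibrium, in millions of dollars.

In a free market, 345 - p = 7p - 95 gives the equilibrium p* = 55, q* = 290.
Because the floor (219) lies above the market-clearing price, it is binding.
At p = 219: qd = 345 - 219 = 126 and qs = 7·219 - 95 = 1438.
Consumer surplus without the control is ½ · (345 - 55) · 290 = 42050.
With the floor, consumers buy 126 units at 219, so CS = ½ · (345 - 219) · 126 = 7938.
Change in consumer surplus = 7938 - 42050 = -34112.

-34112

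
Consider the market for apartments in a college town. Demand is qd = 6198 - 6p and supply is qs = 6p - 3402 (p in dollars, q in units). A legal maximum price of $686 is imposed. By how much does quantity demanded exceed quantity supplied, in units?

In a free market, 6198 - 6p = 6p - 3402 gives the equilibrium p* = 800, q* = 1398.
Because the ceiling (686) lies below the market-clearing price, it is binding.
At p = 686: qd = 6198 - 6·686 = 2082 and qs = 6·686 - 3402 = 714.
Shortage = qd - qs = 2082 - 714 = 1368.

1368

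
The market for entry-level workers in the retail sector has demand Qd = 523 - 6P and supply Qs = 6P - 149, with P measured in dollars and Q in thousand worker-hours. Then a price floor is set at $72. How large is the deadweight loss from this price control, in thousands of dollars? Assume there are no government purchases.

1536

Setting quantity demanded equal to quantity supplied, 523 - 6P = 6P - 149, gives P* = 56 and Q* = 187.
Since 72 > 56, the floor is binding.
At P = 72: Qd = 523 - 6·72 = 91 and Qs = 6·72 - 149 = 283.
Quantity traded falls to 91. At Q = 91 the demand price is (523 - 91)/6 = 72 and the supply price is (149 + 91)/6 = 40.
Deadweight loss = ½ · (72 - 40) · (187 - 91) = ½ · 32 · 96 = 1536.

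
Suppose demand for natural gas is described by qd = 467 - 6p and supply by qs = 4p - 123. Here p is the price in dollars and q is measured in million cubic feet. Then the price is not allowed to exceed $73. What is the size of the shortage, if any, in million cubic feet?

0

Without the control the market clears where 467 - 6p = 4p - 123, i.e. p* = 59 and q* = 113.
Since 73 is above p* = 59, the ceiling does not bind and the free-market outcome prevails.
Since the control does not bind, there is no shortage.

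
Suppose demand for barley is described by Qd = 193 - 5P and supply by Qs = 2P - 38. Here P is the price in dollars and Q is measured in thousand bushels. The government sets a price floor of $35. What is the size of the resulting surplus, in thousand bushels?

Without the control the market clears where 193 - 5P = 2P - 38, i.e. P* = 33 and Q* = 28.
The floor of 35 is above the equilibrium price 33, so it binds.
At P = 35: Qd = 193 - 5·35 = 18 and Qs = 2·35 - 38 = 32.
Surplus = Qs - Qd = 32 - 18 = 14.

14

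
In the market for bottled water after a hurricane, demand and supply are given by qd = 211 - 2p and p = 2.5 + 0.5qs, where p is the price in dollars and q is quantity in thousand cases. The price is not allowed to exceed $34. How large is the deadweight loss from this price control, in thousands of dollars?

800

Rearranging supply gives qs = 2p - 5. Equilibrium: 211 - 2p = 2p - 5, so 216 = 4p and p* = 54, q* = 103.
The ceiling of 34 is below the equilibrium price 54, so it binds.
At p = 34: qd = 211 - 2·34 = 143 and qs = 2·34 - 5 = 63.
Quantity traded falls to 63. At q = 63 the demand price is (211 - 63)/2 = 74 and the supply price is (5 + 63)/2 = 34.
Deadweight loss = ½ · (74 - 34) · (103 - 63) = ½ · 40 · 40 = 800.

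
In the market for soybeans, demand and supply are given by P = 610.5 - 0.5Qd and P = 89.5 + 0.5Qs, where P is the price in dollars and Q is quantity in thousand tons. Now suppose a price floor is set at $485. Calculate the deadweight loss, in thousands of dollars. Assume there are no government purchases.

Rearranging demand gives Qd = 1221 - 2P; rearranging supply gives Qs = 2P - 179. Without the control the market clears where 1221 - 2P = 2P - 179, i.e. P* = 350 and Q* = 521.
The floor of 485 is above the equilibrium price 350, so it binds.
At P = 485: Qd = 1221 - 2·485 = 251 and Qs = 2·485 - 179 = 791.
Quantity traded falls to 251. At Q = 251 the demand price is (1221 - 251)/2 = 485 and the supply price is (179 + 251)/2 = 215.
Deadweight loss = ½ · (485 - 215) · (521 - 251) = ½ · 270 · 270 = 36450.

36450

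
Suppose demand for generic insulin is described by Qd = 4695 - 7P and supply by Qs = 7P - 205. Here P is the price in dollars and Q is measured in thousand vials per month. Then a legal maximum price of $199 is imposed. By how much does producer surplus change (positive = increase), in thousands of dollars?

In a free market, 4695 - 7P = 7P - 205 gives the equilibrium P* = 350, Q* = 2245.
The ceiling of 199 is below the equilibrium price 350, so it binds.
At P = 199: Qd = 4695 - 7·199 = 3302 and Qs = 7·199 - 205 = 1188.
Producer surplus without the control is ½ · (350 - 205/7) · 2245 = 5040025/14.
With the ceiling, producers sell 1188 units at 199, so PS = ½ · (199 - 205/7) · 1188 = 705672/7.
Change in producer surplus = 705672/7 - 5040025/14 = -259191.5.

-259191.5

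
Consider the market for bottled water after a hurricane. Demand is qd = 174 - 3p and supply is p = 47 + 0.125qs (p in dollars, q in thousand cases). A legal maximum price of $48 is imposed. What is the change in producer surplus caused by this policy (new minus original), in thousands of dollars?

Rearranging supply gives qs = 8p - 376. Equilibrium: 174 - 3p = 8p - 376, so 550 = 11p and p* = 50, q* = 24.
The ceiling of 48 is below the equilibrium price 50, so it binds.
At p = 48: qd = 174 - 3·48 = 30 and qs = 8·48 - 376 = 8.
Producer surplus without the control is ½ · (50 - 47) · 24 = 36.
With the ceiling, producers sell 8 units at 48, so PS = ½ · (48 - 47) · 8 = 4.
Change in producer surplus = 4 - 36 = -32.

-32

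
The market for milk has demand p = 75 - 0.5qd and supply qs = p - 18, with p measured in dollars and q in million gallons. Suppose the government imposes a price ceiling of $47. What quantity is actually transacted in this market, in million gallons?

29

Rearranging demand gives qd = 150 - 2p. Equilibrium: 150 - 2p = p - 18, so 168 = 3p and p* = 56, q* = 38.
Because the ceiling (47) lies below the market-clearing price, it is binding.
At p = 47: qd = 150 - 2·47 = 56 and qs = 47 - 18 = 29.
The quantity actually transacted is the short side, supply: 29.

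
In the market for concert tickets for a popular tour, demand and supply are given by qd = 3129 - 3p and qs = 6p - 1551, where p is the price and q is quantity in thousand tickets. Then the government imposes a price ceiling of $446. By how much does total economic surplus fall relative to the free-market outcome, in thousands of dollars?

Setting quantity demanded equal to quantity supplied, 3129 - 3p = 6p - 1551, gives p* = 520 and q* = 1569.
Since 446 < 520, the ceiling is binding.
At p = 446: qd = 3129 - 3·446 = 1791 and qs = 6·446 - 1551 = 1125.
Quantity traded falls to 1125. At q = 1125 the demand price is (3129 - 1125)/3 = 668 and the supply price is (1551 + 1125)/6 = 446.
Deadweight loss = ½ · (668 - 446) · (1569 - 1125) = ½ · 222 · 444 = 49284.

49284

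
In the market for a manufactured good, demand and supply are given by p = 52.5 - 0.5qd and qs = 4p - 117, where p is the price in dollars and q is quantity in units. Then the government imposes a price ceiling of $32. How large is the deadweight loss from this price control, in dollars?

Rearranging demand gives qd = 105 - 2p. In a free market, 105 - 2p = 4p - 117 gives the equilibrium p* = 37, q* = 31.
Since 32 < 37, the ceiling is binding.
At p = 32: qd = 105 - 2·32 = 41 and qs = 4·32 - 117 = 11.
Quantity traded falls to 11. At q = 11 the demand price is (105 - 11)/2 = 47 and the supply price is (117 + 11)/4 = 32.
Deadweight loss = ½ · (47 - 32) · (31 - 11) = ½ · 15 · 20 = 150.

150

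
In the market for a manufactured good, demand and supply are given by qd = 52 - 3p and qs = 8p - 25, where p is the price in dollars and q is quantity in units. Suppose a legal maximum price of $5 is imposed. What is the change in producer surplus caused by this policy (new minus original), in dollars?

Equilibrium: 52 - 3p = 8p - 25, so 77 = 11p and p* = 7, q* = 31.
The ceiling of 5 is below the equilibrium price 7, so it binds.
At p = 5: qd = 52 - 3·5 = 37 and qs = 8·5 - 25 = 15.
Producer surplus without the control is ½ · (7 - 3.125) · 31 = 60.0625.
With the ceiling, producers sell 15 units at 5, so PS = ½ · (5 - 3.125) · 15 = 14.0625.
Change in producer surplus = 14.0625 - 60.0625 = -46.

-46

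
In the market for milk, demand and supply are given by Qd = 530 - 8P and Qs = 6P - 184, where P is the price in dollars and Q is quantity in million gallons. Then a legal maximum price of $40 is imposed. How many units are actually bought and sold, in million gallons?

Equilibrium: 530 - 8P = 6P - 184, so 714 = 14P and P* = 51, Q* = 122.
Since 40 < 51, the ceiling is binding.
At P = 40: Qd = 530 - 8·40 = 210 and Qs = 6·40 - 184 = 56.
The quantity actually transacted is the short side, supply: 56.

56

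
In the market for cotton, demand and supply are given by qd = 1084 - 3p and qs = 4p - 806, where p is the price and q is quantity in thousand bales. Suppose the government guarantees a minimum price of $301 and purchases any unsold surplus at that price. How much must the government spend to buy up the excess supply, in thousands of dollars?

Setting quantity demanded equal to quantity supplied, 1084 - 3p = 4p - 806, gives p* = 270 and q* = 274.
Since 301 > 270, the floor is binding.
At p = 301: qd = 1084 - 3·301 = 181 and qs = 4·301 - 806 = 398.
Surplus = qs - qd = 217.
Government expenditure = surplus × support price = 217 × 301 = 65317.

65317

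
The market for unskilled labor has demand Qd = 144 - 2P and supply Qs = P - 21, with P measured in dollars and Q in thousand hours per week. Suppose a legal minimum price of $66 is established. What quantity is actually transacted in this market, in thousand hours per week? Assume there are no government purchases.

12

Setting quantity demanded equal to quantity supplied, 144 - 2P = P - 21, gives P* = 55 and Q* = 34.
Because the floor (66) lies above the market-clearing price, it is binding.
At P = 66: Qd = 144 - 2·66 = 12 and Qs = 66 - 21 = 45.
The quantity actually transacted is the short side, demand: 12.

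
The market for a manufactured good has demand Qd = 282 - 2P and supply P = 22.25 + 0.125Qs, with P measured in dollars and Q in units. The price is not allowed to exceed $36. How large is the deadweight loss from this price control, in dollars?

2000

Rearranging supply gives Qs = 8P - 178. In a free market, 282 - 2P = 8P - 178 gives the equilibrium P* = 46, Q* = 190.
The ceiling of 36 is below the equilibrium price 46, so it binds.
At P = 36: Qd = 282 - 2·36 = 210 and Qs = 8·36 - 178 = 110.
Quantity traded falls to 110. At Q = 110 the demand price is (282 - 110)/2 = 86 and the supply price is (178 + 110)/8 = 36.
Deadweight loss = ½ · (86 - 36) · (190 - 110) = ½ · 50 · 80 = 2000.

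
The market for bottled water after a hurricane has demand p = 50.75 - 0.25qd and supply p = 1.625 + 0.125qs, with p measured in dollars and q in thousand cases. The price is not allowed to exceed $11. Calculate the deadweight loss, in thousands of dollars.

588

Rearranging demand gives qd = 203 - 4p; rearranging supply gives qs = 8p - 13. Setting quantity demanded equal to quantity supplied, 203 - 4p = 8p - 13, gives p* = 18 and q* = 131.
Since 11 < 18, the ceiling is binding.
At p = 11: qd = 203 - 4·11 = 159 and qs = 8·11 - 13 = 75.
Quantity traded falls to 75. At q = 75 the demand price is (203 - 75)/4 = 32 and the supply price is (13 + 75)/8 = 11.
Deadweight loss = ½ · (32 - 11) · (131 - 75) = ½ · 21 · 56 = 588.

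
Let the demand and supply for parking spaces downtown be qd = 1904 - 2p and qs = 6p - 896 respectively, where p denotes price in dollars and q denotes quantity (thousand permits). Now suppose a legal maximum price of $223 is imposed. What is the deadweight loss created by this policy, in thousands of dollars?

Setting quantity demanded equal to quantity supplied, 1904 - 2p = 6p - 896, gives p* = 350 and q* = 1204.
The ceiling of 223 is below the equilibrium price 350, so it binds.
At p = 223: qd = 1904 - 2·223 = 1458 and qs = 6·223 - 896 = 442.
Quantity traded falls to 442. At q = 442 the demand price is (1904 - 442)/2 = 731 and the supply price is (896 + 442)/6 = 223.
Deadweight loss = ½ · (731 - 223) · (1204 - 442) = ½ · 508 · 762 = 193548.

193548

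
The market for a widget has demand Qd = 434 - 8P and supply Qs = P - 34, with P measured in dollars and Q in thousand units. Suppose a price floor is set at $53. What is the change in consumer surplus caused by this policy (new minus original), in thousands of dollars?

-14

Setting quantity demanded equal to quantity supplied, 434 - 8P = P - 34, gives P* = 52 and Q* = 18.
Since 53 > 52, the floor is binding.
At P = 53: Qd = 434 - 8·53 = 10 and Qs = 53 - 34 = 19.
Consumer surplus without the control is ½ · (54.25 - 52) · 18 = 20.25.
With the floor, consumers buy 10 units at 53, so CS = ½ · (54.25 - 53) · 10 = 6.25.
Change in consumer surplus = 6.25 - 20.25 = -14.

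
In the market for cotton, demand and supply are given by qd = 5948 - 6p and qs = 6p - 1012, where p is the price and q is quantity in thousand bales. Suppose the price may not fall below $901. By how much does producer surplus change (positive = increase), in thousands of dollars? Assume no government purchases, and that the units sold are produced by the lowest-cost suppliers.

In a free market, 5948 - 6p = 6p - 1012 gives the equilibrium p* = 580, q* = 2468.
The floor of 901 is above the equilibrium price 580, so it binds.
At p = 901: qd = 5948 - 6·901 = 542 and qs = 6·901 - 1012 = 4394.
Producer surplus without the control is ½ · (580 - 506/3) · 2468 = 1522756/3.
With the floor, 542 units are sold at 901. The supply price at q = 542 is 259, so PS = ½ · [(901 - 506/3) + (901 - 259)] · 542 = 1117333/3.
Change in producer surplus = 1117333/3 - 1522756/3 = -135141.

-135141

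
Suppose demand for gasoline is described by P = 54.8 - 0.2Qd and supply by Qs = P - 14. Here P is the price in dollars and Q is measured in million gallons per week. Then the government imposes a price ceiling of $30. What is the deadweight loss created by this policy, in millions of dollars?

194.4

Rearranging demand gives Qd = 274 - 5P. Without the control the market clears where 274 - 5P = P - 14, i.e. P* = 48 and Q* = 34.
The ceiling of 30 is below the equilibrium price 48, so it binds.
At P = 30: Qd = 274 - 5·30 = 124 and Qs = 30 - 14 = 16.
Quantity traded falls to 16. At Q = 16 the demand price is (274 - 16)/5 = 51.6 and the supply price is 14 + 16 = 30.
Deadweight loss = ½ · (51.6 - 30) · (34 - 16) = ½ · 21.6 · 18 = 194.4.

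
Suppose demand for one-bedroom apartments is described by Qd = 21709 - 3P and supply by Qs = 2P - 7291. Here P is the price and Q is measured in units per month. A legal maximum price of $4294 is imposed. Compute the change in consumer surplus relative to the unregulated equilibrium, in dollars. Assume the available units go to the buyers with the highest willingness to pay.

441258

Equilibrium: 21709 - 3P = 2P - 7291, so 29000 = 5P and P* = 5800, Q* = 4309.
The ceiling of 4294 is below the equilibrium price 5800, so it binds.
At P = 4294: Qd = 21709 - 3·4294 = 8827 and Qs = 2·4294 - 7291 = 1297.
Consumer surplus without the control is ½ · (21709/3 - 5800) · 4309 = 18567481/6.
With the ceiling, 1297 units are sold at 4294 (assume they go to the highest-value buyers). The demand price at Q = 1297 is 6804, so CS = ½ · [(21709/3 - 4294) + (6804 - 4294)] · 1297 = 21215029/6.
Change in consumer surplus = 21215029/6 - 18567481/6 = 441258.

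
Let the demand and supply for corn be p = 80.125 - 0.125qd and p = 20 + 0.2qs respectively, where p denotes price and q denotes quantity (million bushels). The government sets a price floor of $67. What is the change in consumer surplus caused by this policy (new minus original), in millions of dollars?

-1450

Rearranging demand gives qd = 641 - 8p; rearranging supply gives qs = 5p - 100. Equilibrium: 641 - 8p = 5p - 100, so 741 = 13p and p* = 57, q* = 185.
Because the floor (67) lies above the market-clearing price, it is binding.
At p = 67: qd = 641 - 8·67 = 105 and qs = 5·67 - 100 = 235.
Consumer surplus without the control is ½ · (80.125 - 57) · 185 = 2139.0625.
With the floor, consumers buy 105 units at 67, so CS = ½ · (80.125 - 67) · 105 = 689.0625.
Change in consumer surplus = 689.0625 - 2139.0625 = -1450.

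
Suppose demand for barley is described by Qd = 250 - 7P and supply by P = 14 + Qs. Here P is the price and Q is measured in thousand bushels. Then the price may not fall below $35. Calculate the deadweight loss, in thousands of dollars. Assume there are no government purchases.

Rearranging supply gives Qs = P - 14. Without the control the market clears where 250 - 7P = P - 14, i.e. P* = 33 and Q* = 19.
The floor of 35 is above the equilibrium price 33, so it binds.
At P = 35: Qd = 250 - 7·35 = 5 and Qs = 35 - 14 = 21.
Quantity traded falls to 5. At Q = 5 the demand price is (250 - 5)/7 = 35 and the supply price is 14 + 5 = 19.
Deadweight loss = ½ · (35 - 19) · (19 - 5) = ½ · 16 · 14 = 112.

112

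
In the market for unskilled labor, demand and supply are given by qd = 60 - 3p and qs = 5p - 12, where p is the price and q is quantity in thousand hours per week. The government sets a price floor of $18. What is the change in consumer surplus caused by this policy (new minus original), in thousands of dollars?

Without the control the market clears where 60 - 3p = 5p - 12, i.e. p* = 9 and q* = 33.
The floor of 18 is above the equilibrium price 9, so it binds.
At p = 18: qd = 60 - 3·18 = 6 and qs = 5·18 - 12 = 78.
Consumer surplus without the control is ½ · (20 - 9) · 33 = 181.5.
With the floor, consumers buy 6 units at 18, so CS = ½ · (20 - 18) · 6 = 6.
Change in consumer surplus = 6 - 181.5 = -175.5.

-175.5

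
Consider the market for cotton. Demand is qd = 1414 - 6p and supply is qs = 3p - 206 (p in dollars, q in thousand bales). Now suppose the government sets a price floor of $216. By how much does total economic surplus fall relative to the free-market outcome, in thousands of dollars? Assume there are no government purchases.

Without the control the market clears where 1414 - 6p = 3p - 206, i.e. p* = 180 and q* = 334.
Since 216 > 180, the floor is binding.
At p = 216: qd = 1414 - 6·216 = 118 and qs = 3·216 - 206 = 442.
Quantity traded falls to 118. At q = 118 the demand price is (1414 - 118)/6 = 216 and the supply price is (206 + 118)/3 = 108.
Deadweight loss = ½ · (216 - 108) · (334 - 118) = ½ · 108 · 216 = 11664.

11664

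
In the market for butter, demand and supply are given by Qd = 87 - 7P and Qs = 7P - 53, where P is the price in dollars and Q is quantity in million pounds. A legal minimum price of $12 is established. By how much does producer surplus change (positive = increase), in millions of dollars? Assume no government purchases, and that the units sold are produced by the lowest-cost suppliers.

-8

In a free market, 87 - 7P = 7P - 53 gives the equilibrium P* = 10, Q* = 17.
The floor of 12 is above the equilibrium price 10, so it binds.
At P = 12: Qd = 87 - 7·12 = 3 and Qs = 7·12 - 53 = 31.
Producer surplus without the control is ½ · (10 - 53/7) · 17 = 289/14.
With the floor, 3 units are sold at 12. The supply price at Q = 3 is 8, so PS = ½ · [(12 - 53/7) + (12 - 8)] · 3 = 177/14.
Change in producer surplus = 177/14 - 289/14 = -8.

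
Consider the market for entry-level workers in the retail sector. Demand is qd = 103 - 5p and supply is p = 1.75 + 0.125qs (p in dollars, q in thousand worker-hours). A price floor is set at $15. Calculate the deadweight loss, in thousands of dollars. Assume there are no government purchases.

Rearranging supply gives qs = 8p - 14. In a free market, 103 - 5p = 8p - 14 gives the equilibrium p* = 9, q* = 58.
Since 15 > 9, the floor is binding.
At p = 15: qd = 103 - 5·15 = 28 and qs = 8·15 - 14 = 106.
Quantity traded falls to 28. At q = 28 the demand price is (103 - 28)/5 = 15 and the supply price is (14 + 28)/8 = 5.25.
Deadweight loss = ½ · (15 - 5.25) · (58 - 28) = ½ · 9.75 · 30 = 146.25.

146.25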